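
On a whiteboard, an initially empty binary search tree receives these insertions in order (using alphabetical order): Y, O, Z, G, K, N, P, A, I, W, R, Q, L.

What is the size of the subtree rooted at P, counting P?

Y: root
O: left child of Y (depth 1)
Z: right child of Y (depth 1)
G: left child of O (depth 2)
K: right child of G (depth 3)
N: right child of K (depth 4)
P: right child of O (depth 2)
A: left child of G (depth 3)
I: left child of K (depth 4)
W: right child of P (depth 3)
R: left child of W (depth 4)
Q: left child of R (depth 5)
L: left child of N (depth 5)

Subtree rooted at P contains: P, W, R, Q — 4 nodes.

4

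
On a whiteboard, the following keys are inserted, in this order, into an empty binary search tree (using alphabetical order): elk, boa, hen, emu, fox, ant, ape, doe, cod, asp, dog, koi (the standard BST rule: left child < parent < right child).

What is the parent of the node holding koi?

Insert elk: tree is empty, so elk becomes the root.
Insert boa: boa < elk → go left. Place as left child of elk.
Insert hen: hen > elk → go right. Place as right child of elk.
Insert emu: emu > elk → go right; emu < hen → go left. Place as left child of hen.
Insert fox: fox > elk → go right; fox < hen → go left; fox > emu → go right. Place as right child of emu.
Insert ant: ant < elk → go left; ant < boa → go left. Place as left child of boa.
Insert ape: ape < elk → go left; ape < boa → go left; ape > ant → go right. Place as right child of ant.
Insert doe: doe < elk → go left; doe > boa → go right. Place as right child of boa.
Insert cod: cod < elk → go left; cod > boa → go right; cod < doe → go left. Place as left child of doe.
Insert asp: asp < elk → go left; asp < boa → go left; asp > ant → go right; asp > ape → go right. Place as right child of ape.
Insert dog: dog < elk → go left; dog > boa → go right; dog > doe → go right. Place as right child of doe.
Insert koi: koi > elk → go right; koi > hen → go right. Place as right child of hen.

hen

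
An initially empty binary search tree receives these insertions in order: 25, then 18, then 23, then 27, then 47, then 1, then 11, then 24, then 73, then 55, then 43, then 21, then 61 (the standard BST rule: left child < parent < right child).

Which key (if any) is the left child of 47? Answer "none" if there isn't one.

43

25: root
18: left child of 25 (depth 1)
23: right child of 18 (depth 2)
27: right child of 25 (depth 1)
47: right child of 27 (depth 2)
1: left child of 18 (depth 2)
11: right child of 1 (depth 3)
24: right child of 23 (depth 3)
73: right child of 47 (depth 3)
55: left child of 73 (depth 4)
43: left child of 47 (depth 3)
21: left child of 23 (depth 3)
61: right child of 55 (depth 5)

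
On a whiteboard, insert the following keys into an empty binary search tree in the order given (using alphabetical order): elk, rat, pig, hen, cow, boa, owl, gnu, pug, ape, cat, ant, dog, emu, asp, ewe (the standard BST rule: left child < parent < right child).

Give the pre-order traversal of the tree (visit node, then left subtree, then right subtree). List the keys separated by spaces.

elk cow boa ape ant asp cat dog rat pig hen gnu emu ewe owl pug

elk: root
rat: right child of elk (depth 1)
pig: left child of rat (depth 2)
hen: left child of pig (depth 3)
cow: left child of elk (depth 1)
boa: left child of cow (depth 2)
owl: right child of hen (depth 4)
gnu: left child of hen (depth 4)
pug: right child of pig (depth 3)
ape: left child of boa (depth 3)
cat: right child of boa (depth 3)
ant: left child of ape (depth 4)
dog: right child of cow (depth 2)
emu: left child of gnu (depth 5)
asp: right child of ape (depth 4)
ewe: right child of emu (depth 6)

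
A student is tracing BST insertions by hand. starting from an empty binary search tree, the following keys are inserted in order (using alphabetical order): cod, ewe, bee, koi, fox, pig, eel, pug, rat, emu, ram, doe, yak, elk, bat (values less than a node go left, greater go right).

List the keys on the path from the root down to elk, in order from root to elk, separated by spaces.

Resulting structure (node: left, right):
  cod: L=bee, R=ewe
  ewe: L=eel, R=koi
  bee: L=bat, R=–
  koi: L=fox, R=pig
  fox: L=–, R=–
  pig: L=–, R=pug
  eel: L=doe, R=emu
  pug: L=–, R=rat
  rat: L=ram, R=yak
  emu: L=elk, R=–
  ram: L=–, R=–
  doe: L=–, R=–
  yak: L=–, R=–
  elk: L=–, R=–
  bat: L=–, R=–

cod ewe eel emu elk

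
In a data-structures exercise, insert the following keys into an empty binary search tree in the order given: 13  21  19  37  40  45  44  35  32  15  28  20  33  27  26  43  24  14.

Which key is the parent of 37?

21

13: root
21: right child of 13 (depth 1)
19: left child of 21 (depth 2)
37: right child of 21 (depth 2)
40: right child of 37 (depth 3)
45: right child of 40 (depth 4)
44: left child of 45 (depth 5)
35: left child of 37 (depth 3)
32: left child of 35 (depth 4)
15: left child of 19 (depth 3)
28: left child of 32 (depth 5)
20: right child of 19 (depth 3)
33: right child of 32 (depth 5)
27: left child of 28 (depth 6)
26: left child of 27 (depth 7)
43: left child of 44 (depth 6)
24: left child of 26 (depth 8)
14: left child of 15 (depth 4)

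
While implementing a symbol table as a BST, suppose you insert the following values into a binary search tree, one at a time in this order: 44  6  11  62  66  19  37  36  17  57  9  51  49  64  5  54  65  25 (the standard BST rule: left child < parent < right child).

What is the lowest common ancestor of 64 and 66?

66

Insert 44: tree is empty, so 44 becomes the root.
Insert 6: 6 < 44 → go left. Place as left child of 44.
Insert 11: 11 < 44 → go left; 11 > 6 → go right. Place as right child of 6.
Insert 62: 62 > 44 → go right. Place as right child of 44.
Insert 66: 66 > 44 → go right; 66 > 62 → go right. Place as right child of 62.
Insert 19: 19 < 44 → go left; 19 > 6 → go right; 19 > 11 → go right. Place as right child of 11.
Insert 37: 37 < 44 → go left; 37 > 6 → go right; 37 > 11 → go right; 37 > 19 → go right. Place as right child of 19.
Insert 36: 36 < 44 → go left; 36 > 6 → go right; 36 > 11 → go right; 36 > 19 → go right; 36 < 37 → go left. Place as left child of 37.
Insert 17: 17 < 44 → go left; 17 > 6 → go right; 17 > 11 → go right; 17 < 19 → go left. Place as left child of 19.
Insert 57: 57 > 44 → go right; 57 < 62 → go left. Place as left child of 62.
Insert 9: 9 < 44 → go left; 9 > 6 → go right; 9 < 11 → go left. Place as left child of 11.
Insert 51: 51 > 44 → go right; 51 < 62 → go left; 51 < 57 → go left. Place as left child of 57.
Insert 49: 49 > 44 → go right; 49 < 62 → go left; 49 < 57 → go left; 49 < 51 → go left. Place as left child of 51.
Insert 64: 64 > 44 → go right; 64 > 62 → go right; 64 < 66 → go left. Place as left child of 66.
Insert 5: 5 < 44 → go left; 5 < 6 → go left. Place as left child of 6.
Insert 54: 54 > 44 → go right; 54 < 62 → go left; 54 < 57 → go left; 54 > 51 → go right. Place as right child of 51.
Insert 65: 65 > 44 → go right; 65 > 62 → go right; 65 < 66 → go left; 65 > 64 → go right. Place as right child of 64.
Insert 25: 25 < 44 → go left; 25 > 6 → go right; 25 > 11 → go right; 25 > 19 → go right; 25 < 37 → go left; 25 < 36 → go left. Place as left child of 36.

Path to 64: 44 → 62 → 66 → 64
Path to 66: 44 → 62 → 66
66 lies on both paths and is an ancestor of the other node.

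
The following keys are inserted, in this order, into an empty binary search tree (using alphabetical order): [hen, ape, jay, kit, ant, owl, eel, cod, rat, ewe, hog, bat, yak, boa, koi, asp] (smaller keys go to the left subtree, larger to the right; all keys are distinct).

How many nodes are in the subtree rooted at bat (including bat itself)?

3

hen: root
ape: left child of hen (depth 1)
jay: right child of hen (depth 1)
kit: right child of jay (depth 2)
ant: left child of ape (depth 2)
owl: right child of kit (depth 3)
eel: right child of ape (depth 2)
cod: left child of eel (depth 3)
rat: right child of owl (depth 4)
ewe: right child of eel (depth 3)
hog: left child of jay (depth 2)
bat: left child of cod (depth 4)
yak: right child of rat (depth 5)
boa: right child of bat (depth 5)
koi: left child of owl (depth 4)
asp: left child of bat (depth 5)

Subtree rooted at bat contains: bat, asp, boa — 3 nodes.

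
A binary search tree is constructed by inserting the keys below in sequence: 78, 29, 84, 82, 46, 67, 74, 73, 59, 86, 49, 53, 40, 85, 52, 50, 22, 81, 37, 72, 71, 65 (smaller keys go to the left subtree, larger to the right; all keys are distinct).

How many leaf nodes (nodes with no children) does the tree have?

78: root
29: left child of 78 (depth 1)
84: right child of 78 (depth 1)
82: left child of 84 (depth 2)
46: right child of 29 (depth 2)
67: right child of 46 (depth 3)
74: right child of 67 (depth 4)
73: left child of 74 (depth 5)
59: left child of 67 (depth 4)
86: right child of 84 (depth 2)
49: left child of 59 (depth 5)
53: right child of 49 (depth 6)
40: left child of 46 (depth 3)
85: left child of 86 (depth 3)
52: left child of 53 (depth 7)
50: left child of 52 (depth 8)
22: left child of 29 (depth 2)
81: left child of 82 (depth 3)
37: left child of 40 (depth 4)
72: left child of 73 (depth 6)
71: left child of 72 (depth 7)
65: right child of 59 (depth 5)

Leaves: 22, 37, 50, 65, 71, 81, 85 — 7 in total.

7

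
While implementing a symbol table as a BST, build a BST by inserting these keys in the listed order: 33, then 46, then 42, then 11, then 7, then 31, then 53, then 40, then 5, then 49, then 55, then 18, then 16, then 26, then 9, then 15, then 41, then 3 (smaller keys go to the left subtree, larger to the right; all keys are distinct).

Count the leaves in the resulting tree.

7

Insert 33: tree is empty, so 33 becomes the root.
Insert 46: 46 > 33 → go right. Place as right child of 33.
Insert 42: 42 > 33 → go right; 42 < 46 → go left. Place as left child of 46.
Insert 11: 11 < 33 → go left. Place as left child of 33.
Insert 7: 7 < 33 → go left; 7 < 11 → go left. Place as left child of 11.
Insert 31: 31 < 33 → go left; 31 > 11 → go right. Place as right child of 11.
Insert 53: 53 > 33 → go right; 53 > 46 → go right. Place as right child of 46.
Insert 40: 40 > 33 → go right; 40 < 46 → go left; 40 < 42 → go left. Place as left child of 42.
Insert 5: 5 < 33 → go left; 5 < 11 → go left; 5 < 7 → go left. Place as left child of 7.
Insert 49: 49 > 33 → go right; 49 > 46 → go right; 49 < 53 → go left. Place as left child of 53.
Insert 55: 55 > 33 → go right; 55 > 46 → go right; 55 > 53 → go right. Place as right child of 53.
Insert 18: 18 < 33 → go left; 18 > 11 → go right; 18 < 31 → go left. Place as left child of 31.
Insert 16: 16 < 33 → go left; 16 > 11 → go right; 16 < 31 → go left; 16 < 18 → go left. Place as left child of 18.
Insert 26: 26 < 33 → go left; 26 > 11 → go right; 26 < 31 → go left; 26 > 18 → go right. Place as right child of 18.
Insert 9: 9 < 33 → go left; 9 < 11 → go left; 9 > 7 → go right. Place as right child of 7.
Insert 15: 15 < 33 → go left; 15 > 11 → go right; 15 < 31 → go left; 15 < 18 → go left; 15 < 16 → go left. Place as left child of 16.
Insert 41: 41 > 33 → go right; 41 < 46 → go left; 41 < 42 → go left; 41 > 40 → go right. Place as right child of 40.
Insert 3: 3 < 33 → go left; 3 < 11 → go left; 3 < 7 → go left; 3 < 5 → go left. Place as left child of 5.

Leaves: 3, 9, 15, 26, 41, 49, 55 — 7 in total.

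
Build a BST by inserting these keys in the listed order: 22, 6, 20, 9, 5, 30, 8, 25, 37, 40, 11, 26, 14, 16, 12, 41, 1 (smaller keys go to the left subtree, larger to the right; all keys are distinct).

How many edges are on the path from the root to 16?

6

Insert 22: tree is empty, so 22 becomes the root.
Insert 6: 6 < 22 → go left. Place as left child of 22.
Insert 20: 20 < 22 → go left; 20 > 6 → go right. Place as right child of 6.
Insert 9: 9 < 22 → go left; 9 > 6 → go right; 9 < 20 → go left. Place as left child of 20.
Insert 5: 5 < 22 → go left; 5 < 6 → go left. Place as left child of 6.
Insert 30: 30 > 22 → go right. Place as right child of 22.
Insert 8: 8 < 22 → go left; 8 > 6 → go right; 8 < 20 → go left; 8 < 9 → go left. Place as left child of 9.
Insert 25: 25 > 22 → go right; 25 < 30 → go left. Place as left child of 30.
Insert 37: 37 > 22 → go right; 37 > 30 → go right. Place as right child of 30.
Insert 40: 40 > 22 → go right; 40 > 30 → go right; 40 > 37 → go right. Place as right child of 37.
Insert 11: 11 < 22 → go left; 11 > 6 → go right; 11 < 20 → go left; 11 > 9 → go right. Place as right child of 9.
Insert 26: 26 > 22 → go right; 26 < 30 → go left; 26 > 25 → go right. Place as right child of 25.
Insert 14: 14 < 22 → go left; 14 > 6 → go right; 14 < 20 → go left; 14 > 9 → go right; 14 > 11 → go right. Place as right child of 11.
Insert 16: 16 < 22 → go left; 16 > 6 → go right; 16 < 20 → go left; 16 > 9 → go right; 16 > 11 → go right; 16 > 14 → go right. Place as right child of 14.
Insert 12: 12 < 22 → go left; 12 > 6 → go right; 12 < 20 → go left; 12 > 9 → go right; 12 > 11 → go right; 12 < 14 → go left. Place as left child of 14.
Insert 41: 41 > 22 → go right; 41 > 30 → go right; 41 > 37 → go right; 41 > 40 → go right. Place as right child of 40.
Insert 1: 1 < 22 → go left; 1 < 6 → go left; 1 < 5 → go left. Place as left child of 5.

Path to 16: 22 → 6 → 20 → 9 → 11 → 14 → 16, which is 6 edges.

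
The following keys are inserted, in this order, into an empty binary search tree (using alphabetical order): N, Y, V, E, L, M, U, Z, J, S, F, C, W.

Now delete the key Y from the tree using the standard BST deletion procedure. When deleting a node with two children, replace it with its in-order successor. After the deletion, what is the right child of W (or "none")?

none

Insert N: tree is empty, so N becomes the root.
Insert Y: Y > N → go right. Place as right child of N.
Insert V: V > N → go right; V < Y → go left. Place as left child of Y.
Insert E: E < N → go left. Place as left child of N.
Insert L: L < N → go left; L > E → go right. Place as right child of E.
Insert M: M < N → go left; M > E → go right; M > L → go right. Place as right child of L.
Insert U: U > N → go right; U < Y → go left; U < V → go left. Place as left child of V.
Insert Z: Z > N → go right; Z > Y → go right. Place as right child of Y.
Insert J: J < N → go left; J > E → go right; J < L → go left. Place as left child of L.
Insert S: S > N → go right; S < Y → go left; S < V → go left; S < U → go left. Place as left child of U.
Insert F: F < N → go left; F > E → go right; F < L → go left; F < J → go left. Place as left child of J.
Insert C: C < N → go left; C < E → go left. Place as left child of E.
Insert W: W > N → go right; W < Y → go left; W > V → go right. Place as right child of V.

Delete Y (two children — replace with in-order successor).
After deletion, W's right child: none.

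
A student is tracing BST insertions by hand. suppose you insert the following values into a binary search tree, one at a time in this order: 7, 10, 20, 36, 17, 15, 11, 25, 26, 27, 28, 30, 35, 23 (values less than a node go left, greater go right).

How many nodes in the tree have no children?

Insert 7: tree is empty, so 7 becomes the root.
Insert 10: 10 > 7 → go right. Place as right child of 7.
Insert 20: 20 > 7 → go right; 20 > 10 → go right. Place as right child of 10.
Insert 36: 36 > 7 → go right; 36 > 10 → go right; 36 > 20 → go right. Place as right child of 20.
Insert 17: 17 > 7 → go right; 17 > 10 → go right; 17 < 20 → go left. Place as left child of 20.
Insert 15: 15 > 7 → go right; 15 > 10 → go right; 15 < 20 → go left; 15 < 17 → go left. Place as left child of 17.
Insert 11: 11 > 7 → go right; 11 > 10 → go right; 11 < 20 → go left; 11 < 17 → go left; 11 < 15 → go left. Place as left child of 15.
Insert 25: 25 > 7 → go right; 25 > 10 → go right; 25 > 20 → go right; 25 < 36 → go left. Place as left child of 36.
Insert 26: 26 > 7 → go right; 26 > 10 → go right; 26 > 20 → go right; 26 < 36 → go left; 26 > 25 → go right. Place as right child of 25.
Insert 27: 27 > 7 → go right; 27 > 10 → go right; 27 > 20 → go right; 27 < 36 → go left; 27 > 25 → go right; 27 > 26 → go right. Place as right child of 26.
Insert 28: 28 > 7 → go right; 28 > 10 → go right; 28 > 20 → go right; 28 < 36 → go left; 28 > 25 → go right; 28 > 26 → go right; 28 > 27 → go right. Place as right child of 27.
Insert 30: 30 > 7 → go right; 30 > 10 → go right; 30 > 20 → go right; 30 < 36 → go left; 30 > 25 → go right; 30 > 26 → go right; 30 > 27 → go right; 30 > 28 → go right. Place as right child of 28.
Insert 35: 35 > 7 → go right; 35 > 10 → go right; 35 > 20 → go right; 35 < 36 → go left; 35 > 25 → go right; 35 > 26 → go right; 35 > 27 → go right; 35 > 28 → go right; 35 > 30 → go right. Place as right child of 30.
Insert 23: 23 > 7 → go right; 23 > 10 → go right; 23 > 20 → go right; 23 < 36 → go left; 23 < 25 → go left. Place as left child of 25.

Leaves: 11, 23, 35 — 3 in total.

3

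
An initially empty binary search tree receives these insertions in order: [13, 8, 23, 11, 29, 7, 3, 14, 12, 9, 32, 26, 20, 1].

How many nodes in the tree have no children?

13: root
8: left child of 13 (depth 1)
23: right child of 13 (depth 1)
11: right child of 8 (depth 2)
29: right child of 23 (depth 2)
7: left child of 8 (depth 2)
3: left child of 7 (depth 3)
14: left child of 23 (depth 2)
12: right child of 11 (depth 3)
9: left child of 11 (depth 3)
32: right child of 29 (depth 3)
26: left child of 29 (depth 3)
20: right child of 14 (depth 3)
1: left child of 3 (depth 4)

Leaves: 1, 9, 12, 20, 26, 32 — 6 in total.

6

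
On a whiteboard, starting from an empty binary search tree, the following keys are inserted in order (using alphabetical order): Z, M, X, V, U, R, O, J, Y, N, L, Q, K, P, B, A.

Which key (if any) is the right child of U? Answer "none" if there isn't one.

Z: root
M: left child of Z (depth 1)
X: right child of M (depth 2)
V: left child of X (depth 3)
U: left child of V (depth 4)
R: left child of U (depth 5)
O: left child of R (depth 6)
J: left child of M (depth 2)
Y: right child of X (depth 3)
N: left child of O (depth 7)
L: right child of J (depth 3)
Q: right child of O (depth 7)
K: left child of L (depth 4)
P: left child of Q (depth 8)
B: left child of J (depth 3)
A: left child of B (depth 4)

none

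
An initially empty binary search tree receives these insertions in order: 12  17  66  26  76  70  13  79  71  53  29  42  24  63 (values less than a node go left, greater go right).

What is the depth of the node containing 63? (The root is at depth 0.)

Resulting structure (node: left, right):
  12: L=–, R=17
  17: L=13, R=66
  66: L=26, R=76
  26: L=24, R=53
  76: L=70, R=79
  70: L=–, R=71
  13: L=–, R=–
  79: L=–, R=–
  71: L=–, R=–
  53: L=29, R=63
  29: L=–, R=42
  42: L=–, R=–
  24: L=–, R=–
  63: L=–, R=–

Path to 63: 12 → 17 → 66 → 26 → 53 → 63, which is 5 edges.

5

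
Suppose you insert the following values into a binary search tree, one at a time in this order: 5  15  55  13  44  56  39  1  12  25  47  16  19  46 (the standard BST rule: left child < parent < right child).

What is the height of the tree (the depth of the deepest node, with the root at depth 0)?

5: root
15: right child of 5 (depth 1)
55: right child of 15 (depth 2)
13: left child of 15 (depth 2)
44: left child of 55 (depth 3)
56: right child of 55 (depth 3)
39: left child of 44 (depth 4)
1: left child of 5 (depth 1)
12: left child of 13 (depth 3)
25: left child of 39 (depth 5)
47: right child of 44 (depth 4)
16: left child of 25 (depth 6)
19: right child of 16 (depth 7)
46: left child of 47 (depth 5)

The deepest node is 19 at depth 7.

7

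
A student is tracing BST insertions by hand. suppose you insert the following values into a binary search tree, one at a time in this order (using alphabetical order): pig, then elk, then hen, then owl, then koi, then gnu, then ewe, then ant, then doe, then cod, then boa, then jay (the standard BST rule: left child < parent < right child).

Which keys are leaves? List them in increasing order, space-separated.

Insert pig: tree is empty, so pig becomes the root.
Insert elk: elk < pig → go left. Place as left child of pig.
Insert hen: hen < pig → go left; hen > elk → go right. Place as right child of elk.
Insert owl: owl < pig → go left; owl > elk → go right; owl > hen → go right. Place as right child of hen.
Insert koi: koi < pig → go left; koi > elk → go right; koi > hen → go right; koi < owl → go left. Place as left child of owl.
Insert gnu: gnu < pig → go left; gnu > elk → go right; gnu < hen → go left. Place as left child of hen.
Insert ewe: ewe < pig → go left; ewe > elk → go right; ewe < hen → go left; ewe < gnu → go left. Place as left child of gnu.
Insert ant: ant < pig → go left; ant < elk → go left. Place as left child of elk.
Insert doe: doe < pig → go left; doe < elk → go left; doe > ant → go right. Place as right child of ant.
Insert cod: cod < pig → go left; cod < elk → go left; cod > ant → go right; cod < doe → go left. Place as left child of doe.
Insert boa: boa < pig → go left; boa < elk → go left; boa > ant → go right; boa < doe → go left; boa < cod → go left. Place as left child of cod.
Insert jay: jay < pig → go left; jay > elk → go right; jay > hen → go right; jay < owl → go left; jay < koi → go left. Place as left child of koi.

boa ewe jay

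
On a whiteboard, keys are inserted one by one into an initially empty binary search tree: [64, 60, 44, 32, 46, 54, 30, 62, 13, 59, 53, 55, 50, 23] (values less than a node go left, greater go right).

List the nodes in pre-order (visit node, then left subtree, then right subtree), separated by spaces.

64 60 44 32 30 13 23 46 54 53 50 59 55 62

Resulting structure (node: left, right):
  64: L=60, R=–
  60: L=44, R=62
  44: L=32, R=46
  32: L=30, R=–
  46: L=–, R=54
  54: L=53, R=59
  30: L=13, R=–
  62: L=–, R=–
  13: L=–, R=23
  59: L=55, R=–
  53: L=50, R=–
  55: L=–, R=–
  50: L=–, R=–
  23: L=–, R=–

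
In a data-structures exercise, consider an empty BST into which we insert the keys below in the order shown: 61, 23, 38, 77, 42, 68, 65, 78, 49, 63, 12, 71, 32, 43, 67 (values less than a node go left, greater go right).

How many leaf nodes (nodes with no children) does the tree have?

61: root
23: left child of 61 (depth 1)
38: right child of 23 (depth 2)
77: right child of 61 (depth 1)
42: right child of 38 (depth 3)
68: left child of 77 (depth 2)
65: left child of 68 (depth 3)
78: right child of 77 (depth 2)
49: right child of 42 (depth 4)
63: left child of 65 (depth 4)
12: left child of 23 (depth 2)
71: right child of 68 (depth 3)
32: left child of 38 (depth 3)
43: left child of 49 (depth 5)
67: right child of 65 (depth 4)

Leaves: 12, 32, 43, 63, 67, 71, 78 — 7 in total.

7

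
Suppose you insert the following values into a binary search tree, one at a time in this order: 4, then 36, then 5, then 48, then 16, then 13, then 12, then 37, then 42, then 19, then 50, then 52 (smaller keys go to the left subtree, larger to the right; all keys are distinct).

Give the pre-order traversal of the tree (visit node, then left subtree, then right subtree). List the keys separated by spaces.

4 36 5 16 13 12 19 48 37 42 50 52

Insert 4: tree is empty, so 4 becomes the root.
Insert 36: 36 > 4 → go right. Place as right child of 4.
Insert 5: 5 > 4 → go right; 5 < 36 → go left. Place as left child of 36.
Insert 48: 48 > 4 → go right; 48 > 36 → go right. Place as right child of 36.
Insert 16: 16 > 4 → go right; 16 < 36 → go left; 16 > 5 → go right. Place as right child of 5.
Insert 13: 13 > 4 → go right; 13 < 36 → go left; 13 > 5 → go right; 13 < 16 → go left. Place as left child of 16.
Insert 12: 12 > 4 → go right; 12 < 36 → go left; 12 > 5 → go right; 12 < 16 → go left; 12 < 13 → go left. Place as left child of 13.
Insert 37: 37 > 4 → go right; 37 > 36 → go right; 37 < 48 → go left. Place as left child of 48.
Insert 42: 42 > 4 → go right; 42 > 36 → go right; 42 < 48 → go left; 42 > 37 → go right. Place as right child of 37.
Insert 19: 19 > 4 → go right; 19 < 36 → go left; 19 > 5 → go right; 19 > 16 → go right. Place as right child of 16.
Insert 50: 50 > 4 → go right; 50 > 36 → go right; 50 > 48 → go right. Place as right child of 48.
Insert 52: 52 > 4 → go right; 52 > 36 → go right; 52 > 48 → go right; 52 > 50 → go right. Place as right child of 50.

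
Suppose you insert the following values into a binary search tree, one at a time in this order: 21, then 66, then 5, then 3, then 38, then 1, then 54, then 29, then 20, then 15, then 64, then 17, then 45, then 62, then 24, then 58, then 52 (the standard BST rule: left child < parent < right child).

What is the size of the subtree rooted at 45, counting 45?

Resulting structure (node: left, right):
  21: L=5, R=66
  66: L=38, R=–
  5: L=3, R=20
  3: L=1, R=–
  38: L=29, R=54
  1: L=–, R=–
  54: L=45, R=64
  29: L=24, R=–
  20: L=15, R=–
  15: L=–, R=17
  64: L=62, R=–
  17: L=–, R=–
  45: L=–, R=52
  62: L=58, R=–
  24: L=–, R=–
  58: L=–, R=–
  52: L=–, R=–

Subtree rooted at 45 contains: 45, 52 — 2 nodes.

2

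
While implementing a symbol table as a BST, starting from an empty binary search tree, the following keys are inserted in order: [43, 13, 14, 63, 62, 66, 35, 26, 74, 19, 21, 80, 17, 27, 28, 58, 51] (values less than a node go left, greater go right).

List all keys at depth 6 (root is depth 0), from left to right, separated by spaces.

17 21 28

Insert 43: tree is empty, so 43 becomes the root.
Insert 13: 13 < 43 → go left. Place as left child of 43.
Insert 14: 14 < 43 → go left; 14 > 13 → go right. Place as right child of 13.
Insert 63: 63 > 43 → go right. Place as right child of 43.
Insert 62: 62 > 43 → go right; 62 < 63 → go left. Place as left child of 63.
Insert 66: 66 > 43 → go right; 66 > 63 → go right. Place as right child of 63.
Insert 35: 35 < 43 → go left; 35 > 13 → go right; 35 > 14 → go right. Place as right child of 14.
Insert 26: 26 < 43 → go left; 26 > 13 → go right; 26 > 14 → go right; 26 < 35 → go left. Place as left child of 35.
Insert 74: 74 > 43 → go right; 74 > 63 → go right; 74 > 66 → go right. Place as right child of 66.
Insert 19: 19 < 43 → go left; 19 > 13 → go right; 19 > 14 → go right; 19 < 35 → go left; 19 < 26 → go left. Place as left child of 26.
Insert 21: 21 < 43 → go left; 21 > 13 → go right; 21 > 14 → go right; 21 < 35 → go left; 21 < 26 → go left; 21 > 19 → go right. Place as right child of 19.
Insert 80: 80 > 43 → go right; 80 > 63 → go right; 80 > 66 → go right; 80 > 74 → go right. Place as right child of 74.
Insert 17: 17 < 43 → go left; 17 > 13 → go right; 17 > 14 → go right; 17 < 35 → go left; 17 < 26 → go left; 17 < 19 → go left. Place as left child of 19.
Insert 27: 27 < 43 → go left; 27 > 13 → go right; 27 > 14 → go right; 27 < 35 → go left; 27 > 26 → go right. Place as right child of 26.
Insert 28: 28 < 43 → go left; 28 > 13 → go right; 28 > 14 → go right; 28 < 35 → go left; 28 > 26 → go right; 28 > 27 → go right. Place as right child of 27.
Insert 58: 58 > 43 → go right; 58 < 63 → go left; 58 < 62 → go left. Place as left child of 62.
Insert 51: 51 > 43 → go right; 51 < 63 → go left; 51 < 62 → go left; 51 < 58 → go left. Place as left child of 58.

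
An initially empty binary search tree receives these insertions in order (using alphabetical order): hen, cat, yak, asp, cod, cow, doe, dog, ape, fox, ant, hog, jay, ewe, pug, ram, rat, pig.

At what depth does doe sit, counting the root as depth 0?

4

Resulting structure (node: left, right):
  hen: L=cat, R=yak
  cat: L=asp, R=cod
  yak: L=hog, R=–
  asp: L=ape, R=–
  cod: L=–, R=cow
  cow: L=–, R=doe
  doe: L=–, R=dog
  dog: L=–, R=fox
  ape: L=ant, R=–
  fox: L=ewe, R=–
  ant: L=–, R=–
  hog: L=–, R=jay
  jay: L=–, R=pug
  ewe: L=–, R=–
  pug: L=pig, R=ram
  ram: L=–, R=rat
  rat: L=–, R=–
  pig: L=–, R=–

Path to doe: hen → cat → cod → cow → doe, which is 4 edges.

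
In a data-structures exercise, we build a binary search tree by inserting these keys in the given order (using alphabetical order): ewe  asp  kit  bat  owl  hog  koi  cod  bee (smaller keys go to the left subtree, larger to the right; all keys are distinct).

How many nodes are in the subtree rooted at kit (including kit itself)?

4

ewe: root
asp: left child of ewe (depth 1)
kit: right child of ewe (depth 1)
bat: right child of asp (depth 2)
owl: right child of kit (depth 2)
hog: left child of kit (depth 2)
koi: left child of owl (depth 3)
cod: right child of bat (depth 3)
bee: left child of cod (depth 4)

Subtree rooted at kit contains: kit, hog, owl, koi — 4 nodes.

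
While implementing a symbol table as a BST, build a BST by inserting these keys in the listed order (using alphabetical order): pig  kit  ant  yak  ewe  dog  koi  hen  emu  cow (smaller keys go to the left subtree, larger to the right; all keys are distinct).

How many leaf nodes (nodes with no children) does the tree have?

5

pig: root
kit: left child of pig (depth 1)
ant: left child of kit (depth 2)
yak: right child of pig (depth 1)
ewe: right child of ant (depth 3)
dog: left child of ewe (depth 4)
koi: right child of kit (depth 2)
hen: right child of ewe (depth 4)
emu: right child of dog (depth 5)
cow: left child of dog (depth 5)

Leaves: cow, emu, hen, koi, yak — 5 in total.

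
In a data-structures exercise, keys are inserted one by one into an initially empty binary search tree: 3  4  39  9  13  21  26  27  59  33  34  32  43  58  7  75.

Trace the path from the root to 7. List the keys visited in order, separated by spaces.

3: root
4: right child of 3 (depth 1)
39: right child of 4 (depth 2)
9: left child of 39 (depth 3)
13: right child of 9 (depth 4)
21: right child of 13 (depth 5)
26: right child of 21 (depth 6)
27: right child of 26 (depth 7)
59: right child of 39 (depth 3)
33: right child of 27 (depth 8)
34: right child of 33 (depth 9)
32: left child of 33 (depth 9)
43: left child of 59 (depth 4)
58: right child of 43 (depth 5)
7: left child of 9 (depth 4)
75: right child of 59 (depth 4)

3 4 39 9 7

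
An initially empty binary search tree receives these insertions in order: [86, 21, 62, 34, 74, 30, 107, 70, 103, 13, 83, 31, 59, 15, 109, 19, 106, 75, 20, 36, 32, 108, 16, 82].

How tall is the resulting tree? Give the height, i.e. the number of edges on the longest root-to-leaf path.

6

86: root
21: left child of 86 (depth 1)
62: right child of 21 (depth 2)
34: left child of 62 (depth 3)
74: right child of 62 (depth 3)
30: left child of 34 (depth 4)
107: right child of 86 (depth 1)
70: left child of 74 (depth 4)
103: left child of 107 (depth 2)
13: left child of 21 (depth 2)
83: right child of 74 (depth 4)
31: right child of 30 (depth 5)
59: right child of 34 (depth 4)
15: right child of 13 (depth 3)
109: right child of 107 (depth 2)
19: right child of 15 (depth 4)
106: right child of 103 (depth 3)
75: left child of 83 (depth 5)
20: right child of 19 (depth 5)
36: left child of 59 (depth 5)
32: right child of 31 (depth 6)
108: left child of 109 (depth 3)
16: left child of 19 (depth 5)
82: right child of 75 (depth 6)

The deepest node is 32 at depth 6.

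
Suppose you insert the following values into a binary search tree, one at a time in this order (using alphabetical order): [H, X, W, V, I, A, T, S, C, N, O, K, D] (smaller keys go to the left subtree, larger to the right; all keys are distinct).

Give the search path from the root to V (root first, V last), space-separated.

Insert H: tree is empty, so H becomes the root.
Insert X: X > H → go right. Place as right child of H.
Insert W: W > H → go right; W < X → go left. Place as left child of X.
Insert V: V > H → go right; V < X → go left; V < W → go left. Place as left child of W.
Insert I: I > H → go right; I < X → go left; I < W → go left; I < V → go left. Place as left child of V.
Insert A: A < H → go left. Place as left child of H.
Insert T: T > H → go right; T < X → go left; T < W → go left; T < V → go left; T > I → go right. Place as right child of I.
Insert S: S > H → go right; S < X → go left; S < W → go left; S < V → go left; S > I → go right; S < T → go left. Place as left child of T.
Insert C: C < H → go left; C > A → go right. Place as right child of A.
Insert N: N > H → go right; N < X → go left; N < W → go left; N < V → go left; N > I → go right; N < T → go left; N < S → go left. Place as left child of S.
Insert O: O > H → go right; O < X → go left; O < W → go left; O < V → go left; O > I → go right; O < T → go left; O < S → go left; O > N → go right. Place as right child of N.
Insert K: K > H → go right; K < X → go left; K < W → go left; K < V → go left; K > I → go right; K < T → go left; K < S → go left; K < N → go left. Place as left child of N.
Insert D: D < H → go left; D > A → go right; D > C → go right. Place as right child of C.

H X W V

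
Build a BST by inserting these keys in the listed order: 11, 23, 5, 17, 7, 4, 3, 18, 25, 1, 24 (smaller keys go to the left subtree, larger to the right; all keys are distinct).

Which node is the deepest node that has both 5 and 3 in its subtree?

5

Resulting structure (node: left, right):
  11: L=5, R=23
  23: L=17, R=25
  5: L=4, R=7
  17: L=–, R=18
  7: L=–, R=–
  4: L=3, R=–
  3: L=1, R=–
  18: L=–, R=–
  25: L=24, R=–
  1: L=–, R=–
  24: L=–, R=–

Path to 5: 11 → 5
Path to 3: 11 → 5 → 4 → 3
5 lies on both paths and is an ancestor of the other node.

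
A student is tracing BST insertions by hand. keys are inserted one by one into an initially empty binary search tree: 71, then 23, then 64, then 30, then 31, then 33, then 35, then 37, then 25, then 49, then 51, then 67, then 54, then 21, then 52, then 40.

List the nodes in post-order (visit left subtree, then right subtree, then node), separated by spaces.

21 25 40 52 54 51 49 37 35 33 31 30 67 64 23 71

Insert 71: tree is empty, so 71 becomes the root.
Insert 23: 23 < 71 → go left. Place as left child of 71.
Insert 64: 64 < 71 → go left; 64 > 23 → go right. Place as right child of 23.
Insert 30: 30 < 71 → go left; 30 > 23 → go right; 30 < 64 → go left. Place as left child of 64.
Insert 31: 31 < 71 → go left; 31 > 23 → go right; 31 < 64 → go left; 31 > 30 → go right. Place as right child of 30.
Insert 33: 33 < 71 → go left; 33 > 23 → go right; 33 < 64 → go left; 33 > 30 → go right; 33 > 31 → go right. Place as right child of 31.
Insert 35: 35 < 71 → go left; 35 > 23 → go right; 35 < 64 → go left; 35 > 30 → go right; 35 > 31 → go right; 35 > 33 → go right. Place as right child of 33.
Insert 37: 37 < 71 → go left; 37 > 23 → go right; 37 < 64 → go left; 37 > 30 → go right; 37 > 31 → go right; 37 > 33 → go right; 37 > 35 → go right. Place as right child of 35.
Insert 25: 25 < 71 → go left; 25 > 23 → go right; 25 < 64 → go left; 25 < 30 → go left. Place as left child of 30.
Insert 49: 49 < 71 → go left; 49 > 23 → go right; 49 < 64 → go left; 49 > 30 → go right; 49 > 31 → go right; 49 > 33 → go right; 49 > 35 → go right; 49 > 37 → go right. Place as right child of 37.
Insert 51: 51 < 71 → go left; 51 > 23 → go right; 51 < 64 → go left; 51 > 30 → go right; 51 > 31 → go right; 51 > 33 → go right; 51 > 35 → go right; 51 > 37 → go right; 51 > 49 → go right. Place as right child of 49.
Insert 67: 67 < 71 → go left; 67 > 23 → go right; 67 > 64 → go right. Place as right child of 64.
Insert 54: 54 < 71 → go left; 54 > 23 → go right; 54 < 64 → go left; 54 > 30 → go right; 54 > 31 → go right; 54 > 33 → go right; 54 > 35 → go right; 54 > 37 → go right; 54 > 49 → go right; 54 > 51 → go right. Place as right child of 51.
Insert 21: 21 < 71 → go left; 21 < 23 → go left. Place as left child of 23.
Insert 52: 52 < 71 → go left; 52 > 23 → go right; 52 < 64 → go left; 52 > 30 → go right; 52 > 31 → go right; 52 > 33 → go right; 52 > 35 → go right; 52 > 37 → go right; 52 > 49 → go right; 52 > 51 → go right; 52 < 54 → go left. Place as left child of 54.
Insert 40: 40 < 71 → go left; 40 > 23 → go right; 40 < 64 → go left; 40 > 30 → go right; 40 > 31 → go right; 40 > 33 → go right; 40 > 35 → go right; 40 > 37 → go right; 40 < 49 → go left. Place as left child of 49.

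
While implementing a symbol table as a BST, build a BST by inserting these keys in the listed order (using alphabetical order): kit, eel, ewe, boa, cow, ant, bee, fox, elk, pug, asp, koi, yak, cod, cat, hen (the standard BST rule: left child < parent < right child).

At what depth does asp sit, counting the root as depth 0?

Resulting structure (node: left, right):
  kit: L=eel, R=pug
  eel: L=boa, R=ewe
  ewe: L=elk, R=fox
  boa: L=ant, R=cow
  cow: L=cod, R=–
  ant: L=–, R=bee
  bee: L=asp, R=–
  fox: L=–, R=hen
  elk: L=–, R=–
  pug: L=koi, R=yak
  asp: L=–, R=–
  koi: L=–, R=–
  yak: L=–, R=–
  cod: L=cat, R=–
  cat: L=–, R=–
  hen: L=–, R=–

Path to asp: kit → eel → boa → ant → bee → asp, which is 5 edges.

5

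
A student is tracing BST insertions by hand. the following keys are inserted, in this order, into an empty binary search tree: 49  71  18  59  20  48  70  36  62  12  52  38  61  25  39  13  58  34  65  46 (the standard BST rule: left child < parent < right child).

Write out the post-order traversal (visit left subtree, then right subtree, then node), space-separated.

13 12 34 25 46 39 38 36 48 20 18 58 52 61 65 62 70 59 71 49

Insert 49: tree is empty, so 49 becomes the root.
Insert 71: 71 > 49 → go right. Place as right child of 49.
Insert 18: 18 < 49 → go left. Place as left child of 49.
Insert 59: 59 > 49 → go right; 59 < 71 → go left. Place as left child of 71.
Insert 20: 20 < 49 → go left; 20 > 18 → go right. Place as right child of 18.
Insert 48: 48 < 49 → go left; 48 > 18 → go right; 48 > 20 → go right. Place as right child of 20.
Insert 70: 70 > 49 → go right; 70 < 71 → go left; 70 > 59 → go right. Place as right child of 59.
Insert 36: 36 < 49 → go left; 36 > 18 → go right; 36 > 20 → go right; 36 < 48 → go left. Place as left child of 48.
Insert 62: 62 > 49 → go right; 62 < 71 → go left; 62 > 59 → go right; 62 < 70 → go left. Place as left child of 70.
Insert 12: 12 < 49 → go left; 12 < 18 → go left. Place as left child of 18.
Insert 52: 52 > 49 → go right; 52 < 71 → go left; 52 < 59 → go left. Place as left child of 59.
Insert 38: 38 < 49 → go left; 38 > 18 → go right; 38 > 20 → go right; 38 < 48 → go left; 38 > 36 → go right. Place as right child of 36.
Insert 61: 61 > 49 → go right; 61 < 71 → go left; 61 > 59 → go right; 61 < 70 → go left; 61 < 62 → go left. Place as left child of 62.
Insert 25: 25 < 49 → go left; 25 > 18 → go right; 25 > 20 → go right; 25 < 48 → go left; 25 < 36 → go left. Place as left child of 36.
Insert 39: 39 < 49 → go left; 39 > 18 → go right; 39 > 20 → go right; 39 < 48 → go left; 39 > 36 → go right; 39 > 38 → go right. Place as right child of 38.
Insert 13: 13 < 49 → go left; 13 < 18 → go left; 13 > 12 → go right. Place as right child of 12.
Insert 58: 58 > 49 → go right; 58 < 71 → go left; 58 < 59 → go left; 58 > 52 → go right. Place as right child of 52.
Insert 34: 34 < 49 → go left; 34 > 18 → go right; 34 > 20 → go right; 34 < 48 → go left; 34 < 36 → go left; 34 > 25 → go right. Place as right child of 25.
Insert 65: 65 > 49 → go right; 65 < 71 → go left; 65 > 59 → go right; 65 < 70 → go left; 65 > 62 → go right. Place as right child of 62.
Insert 46: 46 < 49 → go left; 46 > 18 → go right; 46 > 20 → go right; 46 < 48 → go left; 46 > 36 → go right; 46 > 38 → go right; 46 > 39 → go right. Place as right child of 39.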